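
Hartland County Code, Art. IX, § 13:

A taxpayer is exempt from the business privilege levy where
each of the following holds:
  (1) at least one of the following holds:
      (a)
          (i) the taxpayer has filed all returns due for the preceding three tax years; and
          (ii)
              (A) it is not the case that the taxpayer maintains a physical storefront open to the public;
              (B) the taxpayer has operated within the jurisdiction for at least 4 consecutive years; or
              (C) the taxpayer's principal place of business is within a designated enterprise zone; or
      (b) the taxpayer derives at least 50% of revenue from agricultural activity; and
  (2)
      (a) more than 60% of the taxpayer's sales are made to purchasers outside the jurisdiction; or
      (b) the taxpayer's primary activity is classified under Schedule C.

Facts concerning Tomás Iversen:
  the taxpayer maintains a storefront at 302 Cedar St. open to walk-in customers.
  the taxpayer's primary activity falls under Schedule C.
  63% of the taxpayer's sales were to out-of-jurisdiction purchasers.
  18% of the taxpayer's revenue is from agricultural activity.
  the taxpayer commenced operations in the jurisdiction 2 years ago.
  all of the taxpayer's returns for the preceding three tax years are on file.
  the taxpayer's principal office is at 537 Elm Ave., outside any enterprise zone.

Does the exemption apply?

(i) returns current — satisfied.
(A) not (has storefront) — fails.
(B) ≥ 4 yrs in jurisdiction — fails.
(C) in enterprise zone — fails.
So (ii) is not satisfied (F OR F OR F).
So (a) is not satisfied (T AND F).
(b) ≥50% agricultural — not met.
(1): F OR F → false.
(a) >60% out-of-jur. sales — holds.
(b) Schedule C activity — met.
(2): T OR T → true.
So Overall is not satisfied (F AND T).

No — not exempt.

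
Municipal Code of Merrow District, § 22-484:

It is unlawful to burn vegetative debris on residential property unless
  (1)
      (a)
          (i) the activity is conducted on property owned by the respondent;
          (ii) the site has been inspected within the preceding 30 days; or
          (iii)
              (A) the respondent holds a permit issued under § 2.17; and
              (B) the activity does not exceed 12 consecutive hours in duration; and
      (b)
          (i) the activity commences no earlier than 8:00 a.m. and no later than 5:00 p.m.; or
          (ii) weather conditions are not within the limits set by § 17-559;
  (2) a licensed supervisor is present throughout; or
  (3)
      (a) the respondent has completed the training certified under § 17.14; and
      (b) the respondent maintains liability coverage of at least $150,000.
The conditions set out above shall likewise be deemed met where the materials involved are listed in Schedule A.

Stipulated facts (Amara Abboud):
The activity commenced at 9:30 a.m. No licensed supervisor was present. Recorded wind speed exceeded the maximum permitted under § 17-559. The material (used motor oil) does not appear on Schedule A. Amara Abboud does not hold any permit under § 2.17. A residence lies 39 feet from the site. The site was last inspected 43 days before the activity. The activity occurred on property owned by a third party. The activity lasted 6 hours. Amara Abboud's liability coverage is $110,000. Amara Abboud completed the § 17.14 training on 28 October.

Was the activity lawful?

(i) own property — not satisfied.
(ii) site inspected — not satisfied.
(A) holds permit — not met.
(B) ≤ 12 hrs duration — met.
(iii) = F AND T = false.
(a) = F OR F OR F = false.
(i) start within hours — holds.
(ii) not (weather ok) — holds.
(b) = T OR T = true.
(1) = F AND T = false.
(2) supervisor present — not satisfied.
(a) training certified — met.
(b) coverage ≥ $150,000 — fails.
(3) = T AND F = false.
So Overall is not satisfied (F OR F OR F).
Exception (Schedule A material) — not satisfied.
Result: main false OR exception false → false.

No — unlawful.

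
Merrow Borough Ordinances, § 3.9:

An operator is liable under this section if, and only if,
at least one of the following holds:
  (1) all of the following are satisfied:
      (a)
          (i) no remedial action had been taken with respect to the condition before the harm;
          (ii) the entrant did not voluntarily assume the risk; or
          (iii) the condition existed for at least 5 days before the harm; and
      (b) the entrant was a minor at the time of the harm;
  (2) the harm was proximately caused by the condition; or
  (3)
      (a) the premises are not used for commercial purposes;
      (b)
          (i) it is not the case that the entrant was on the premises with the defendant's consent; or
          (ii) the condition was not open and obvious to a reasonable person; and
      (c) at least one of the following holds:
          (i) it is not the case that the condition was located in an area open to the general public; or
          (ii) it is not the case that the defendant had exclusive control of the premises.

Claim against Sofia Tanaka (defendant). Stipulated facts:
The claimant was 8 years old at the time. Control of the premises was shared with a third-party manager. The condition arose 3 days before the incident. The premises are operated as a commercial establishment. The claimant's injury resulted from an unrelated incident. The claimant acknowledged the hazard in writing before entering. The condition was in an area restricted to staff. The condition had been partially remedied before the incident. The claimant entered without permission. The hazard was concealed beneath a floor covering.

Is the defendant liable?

No — not liable.

(i) no remedial action — not met.
(ii) no assumed risk — not satisfied.
(iii) condition ≥5 days old — fails.
(a) = F OR F OR F = false.
(b) entrant a minor — met.
So (1) is not satisfied (F AND T).
(2) proximate cause — not met.
(a) not (commercial use) — not satisfied.
(i) not (consent to enter) — met.
(ii) not open/obvious — satisfied.
(b): T OR T → true.
(i) not (public area) — holds.
(ii) not (exclusive control) — holds.
(c) = T OR T = true.
So (3) is not satisfied (F AND T AND T).
Overall = F OR F OR F = false.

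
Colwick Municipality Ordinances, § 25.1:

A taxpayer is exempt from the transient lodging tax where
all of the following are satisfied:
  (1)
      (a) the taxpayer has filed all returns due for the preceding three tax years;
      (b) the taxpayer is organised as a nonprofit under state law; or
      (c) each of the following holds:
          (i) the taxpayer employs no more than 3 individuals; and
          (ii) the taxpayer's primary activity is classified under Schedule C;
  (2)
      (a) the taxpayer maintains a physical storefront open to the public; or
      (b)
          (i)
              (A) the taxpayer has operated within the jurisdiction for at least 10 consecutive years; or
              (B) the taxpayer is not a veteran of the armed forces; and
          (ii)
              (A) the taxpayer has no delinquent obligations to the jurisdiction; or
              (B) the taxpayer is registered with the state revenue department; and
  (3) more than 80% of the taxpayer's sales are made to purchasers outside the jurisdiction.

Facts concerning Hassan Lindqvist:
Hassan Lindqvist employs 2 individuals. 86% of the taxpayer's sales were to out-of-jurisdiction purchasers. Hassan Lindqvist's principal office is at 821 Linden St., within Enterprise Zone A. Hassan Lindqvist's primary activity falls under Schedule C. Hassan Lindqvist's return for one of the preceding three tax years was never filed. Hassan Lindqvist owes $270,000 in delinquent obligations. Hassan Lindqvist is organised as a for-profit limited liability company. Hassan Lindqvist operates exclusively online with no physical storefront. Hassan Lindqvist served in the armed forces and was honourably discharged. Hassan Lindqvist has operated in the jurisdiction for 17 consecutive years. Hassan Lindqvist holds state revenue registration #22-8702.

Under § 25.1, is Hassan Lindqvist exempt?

(a) returns current — not met.
(b) nonprofit — fails.
(i) ≤ 3 employees — holds.
(ii) Schedule C activity — met.
(c) = T AND T = true.
(1): F OR F OR T → true.
(a) has storefront — fails.
(A) ≥ 10 yrs in jurisdiction — holds.
(B) not (veteran) — fails.
(i): T OR F → true.
(A) no delinquency — not satisfied.
(B) state-registered — holds.
(ii): F OR T → true.
(b): T AND T → true.
(2) = F OR T = true.
(3) >80% out-of-jur. sales — satisfied.
Overall: T AND T AND T → true.

Yes — exempt.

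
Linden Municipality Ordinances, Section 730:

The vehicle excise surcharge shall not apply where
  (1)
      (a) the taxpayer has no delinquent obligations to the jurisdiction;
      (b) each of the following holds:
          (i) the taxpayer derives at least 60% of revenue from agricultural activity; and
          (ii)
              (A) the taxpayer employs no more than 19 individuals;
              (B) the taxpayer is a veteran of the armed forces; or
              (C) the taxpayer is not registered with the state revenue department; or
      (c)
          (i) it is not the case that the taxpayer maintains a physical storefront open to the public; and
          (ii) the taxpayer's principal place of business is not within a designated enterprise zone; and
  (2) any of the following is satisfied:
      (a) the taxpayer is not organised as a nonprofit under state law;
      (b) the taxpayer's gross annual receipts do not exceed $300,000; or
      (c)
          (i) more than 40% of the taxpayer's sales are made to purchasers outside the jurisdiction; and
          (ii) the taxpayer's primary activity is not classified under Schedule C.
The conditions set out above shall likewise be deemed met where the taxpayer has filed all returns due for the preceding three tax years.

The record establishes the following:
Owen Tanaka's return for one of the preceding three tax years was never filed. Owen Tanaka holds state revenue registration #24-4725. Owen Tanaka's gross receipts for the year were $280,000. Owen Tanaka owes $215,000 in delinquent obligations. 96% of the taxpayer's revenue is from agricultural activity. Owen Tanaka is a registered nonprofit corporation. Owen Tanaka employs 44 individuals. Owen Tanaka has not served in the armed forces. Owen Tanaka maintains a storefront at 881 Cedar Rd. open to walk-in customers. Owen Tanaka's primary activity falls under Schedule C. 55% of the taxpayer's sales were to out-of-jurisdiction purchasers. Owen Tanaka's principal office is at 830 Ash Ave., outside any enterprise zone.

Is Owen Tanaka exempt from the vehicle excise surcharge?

No — not exempt.

(a) no delinquency — not satisfied.
(i) ≥60% agricultural — holds.
(A) ≤ 19 employees — fails.
(B) veteran — not satisfied.
(C) not (state-registered) — fails.
(ii): F OR F OR F → false.
So (b) is not satisfied (T AND F).
(i) not (has storefront) — not satisfied.
(ii) not (in enterprise zone) — met.
So (c) is not satisfied (F AND T).
So (1) is not satisfied (F OR F OR F).
(a) not (nonprofit) — fails.
(b) receipts ≤ $300,000 — met.
(i) >40% out-of-jur. sales — met.
(ii) not (Schedule C activity) — not satisfied.
So (c) is not satisfied (T AND F).
(2) = F OR T OR F = true.
Overall: F AND T → false.
Exception (returns current) — not satisfied.
Result: main false OR exception false → false.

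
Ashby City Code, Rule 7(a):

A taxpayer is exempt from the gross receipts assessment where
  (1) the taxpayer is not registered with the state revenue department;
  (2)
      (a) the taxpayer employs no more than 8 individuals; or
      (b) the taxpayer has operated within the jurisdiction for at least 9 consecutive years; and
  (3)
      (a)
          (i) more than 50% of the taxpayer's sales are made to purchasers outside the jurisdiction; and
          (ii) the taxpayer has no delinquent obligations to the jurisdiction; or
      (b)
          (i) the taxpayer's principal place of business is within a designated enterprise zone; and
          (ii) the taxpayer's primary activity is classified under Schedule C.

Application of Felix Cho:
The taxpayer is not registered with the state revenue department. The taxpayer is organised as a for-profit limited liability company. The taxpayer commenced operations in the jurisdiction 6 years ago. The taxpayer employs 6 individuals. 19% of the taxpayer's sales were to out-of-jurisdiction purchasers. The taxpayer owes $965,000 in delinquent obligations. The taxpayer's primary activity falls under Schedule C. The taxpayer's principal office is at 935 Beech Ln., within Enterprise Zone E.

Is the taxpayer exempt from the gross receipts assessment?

(1) not (state-registered) — satisfied.
(a) ≤ 8 employees — holds.
(b) ≥ 9 yrs in jurisdiction — fails.
(2) = T OR F = true.
(i) >50% out-of-jur. sales — not met.
(ii) no delinquency — not met.
(a) = F AND F = false.
(i) in enterprise zone — holds.
(ii) Schedule C activity — satisfied.
So (b) is satisfied (T AND T).
So (3) is satisfied (F OR T).
Overall: T AND T AND T → true.

Yes — exempt.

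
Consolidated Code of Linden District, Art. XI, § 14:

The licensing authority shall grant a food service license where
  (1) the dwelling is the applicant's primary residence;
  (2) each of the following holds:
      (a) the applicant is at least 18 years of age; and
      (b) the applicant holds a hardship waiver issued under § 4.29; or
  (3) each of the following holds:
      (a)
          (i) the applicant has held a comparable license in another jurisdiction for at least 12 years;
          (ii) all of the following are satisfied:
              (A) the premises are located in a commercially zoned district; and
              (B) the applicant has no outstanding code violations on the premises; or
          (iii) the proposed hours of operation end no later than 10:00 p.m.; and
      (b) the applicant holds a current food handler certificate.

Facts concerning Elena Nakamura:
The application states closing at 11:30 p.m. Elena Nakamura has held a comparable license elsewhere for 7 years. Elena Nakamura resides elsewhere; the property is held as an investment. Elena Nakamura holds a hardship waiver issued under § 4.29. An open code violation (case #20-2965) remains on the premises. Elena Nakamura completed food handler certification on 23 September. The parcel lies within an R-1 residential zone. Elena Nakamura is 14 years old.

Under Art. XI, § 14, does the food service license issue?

No — denied.

(1) primary residence — not met.
(a) age ≥ 18 — not met.
(b) hardship waiver — holds.
So (2) is not satisfied (F AND T).
(i) prior license ≥ 12 yr — not satisfied.
(A) commercially zoned — not met.
(B) no code violations — fails.
So (ii) is not satisfied (F AND F).
(iii) closes by 10 p.m. — not satisfied.
(a) = F OR F OR F = false.
(b) food handler cert. — met.
(3) = F AND T = false.
Overall: F OR F OR F → false.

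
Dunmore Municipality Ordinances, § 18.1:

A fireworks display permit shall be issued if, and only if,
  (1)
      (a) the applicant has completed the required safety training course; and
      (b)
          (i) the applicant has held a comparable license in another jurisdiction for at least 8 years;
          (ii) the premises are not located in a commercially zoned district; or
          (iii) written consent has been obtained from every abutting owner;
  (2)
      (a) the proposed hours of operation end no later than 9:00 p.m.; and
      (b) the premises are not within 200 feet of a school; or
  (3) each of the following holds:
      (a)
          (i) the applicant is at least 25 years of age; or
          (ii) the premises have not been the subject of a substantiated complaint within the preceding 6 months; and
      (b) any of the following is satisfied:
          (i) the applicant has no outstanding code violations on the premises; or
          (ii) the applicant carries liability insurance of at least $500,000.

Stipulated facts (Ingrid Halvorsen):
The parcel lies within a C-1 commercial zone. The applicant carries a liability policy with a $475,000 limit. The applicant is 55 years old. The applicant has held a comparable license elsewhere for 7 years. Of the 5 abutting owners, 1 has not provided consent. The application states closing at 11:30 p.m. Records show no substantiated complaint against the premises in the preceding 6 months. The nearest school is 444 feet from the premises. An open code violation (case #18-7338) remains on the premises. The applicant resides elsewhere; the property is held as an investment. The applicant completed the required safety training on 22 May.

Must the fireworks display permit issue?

(a) safety training — satisfied.
(i) prior license ≥ 8 yr — not satisfied.
(ii) not (commercially zoned) — fails.
(iii) all abutters consent — not met.
(b) = F OR F OR F = false.
So (1) is not satisfied (T AND F).
(a) closes by 9 p.m. — not satisfied.
(b) ≥200 ft from school — holds.
So (2) is not satisfied (F AND T).
(i) age ≥ 25 — holds.
(ii) no complaint in 6 mo. — holds.
So (a) is satisfied (T OR T).
(i) no code violations — fails.
(ii) insurance ≥ $500,000 — not satisfied.
So (b) is not satisfied (F OR F).
So (3) is not satisfied (T AND F).
Overall: F OR F OR F → false.

No — denied.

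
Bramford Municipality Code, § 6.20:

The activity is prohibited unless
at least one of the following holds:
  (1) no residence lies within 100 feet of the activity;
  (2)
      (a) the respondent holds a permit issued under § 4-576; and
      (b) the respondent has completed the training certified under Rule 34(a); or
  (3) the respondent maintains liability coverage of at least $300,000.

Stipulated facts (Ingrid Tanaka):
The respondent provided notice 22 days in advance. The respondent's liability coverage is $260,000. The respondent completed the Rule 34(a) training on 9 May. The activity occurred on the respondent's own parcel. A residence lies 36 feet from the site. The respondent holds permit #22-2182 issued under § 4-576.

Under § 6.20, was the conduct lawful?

Yes — lawful.

(1) no residence in 100 ft — not met.
(a) holds permit — holds.
(b) training certified — met.
(2) = T AND T = true.
(3) coverage ≥ $300,000 — not satisfied.
Overall: F OR T OR F → true.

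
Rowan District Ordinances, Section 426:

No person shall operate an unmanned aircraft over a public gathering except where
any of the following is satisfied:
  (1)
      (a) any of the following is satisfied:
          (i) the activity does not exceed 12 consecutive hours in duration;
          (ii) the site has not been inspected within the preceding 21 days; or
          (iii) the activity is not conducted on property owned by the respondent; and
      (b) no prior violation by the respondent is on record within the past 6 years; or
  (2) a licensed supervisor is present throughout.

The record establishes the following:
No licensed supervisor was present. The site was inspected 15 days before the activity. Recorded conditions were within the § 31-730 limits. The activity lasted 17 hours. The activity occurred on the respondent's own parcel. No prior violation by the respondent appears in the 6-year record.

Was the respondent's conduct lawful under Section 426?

(i) ≤ 12 hrs duration — not satisfied.
(ii) not (site inspected) — not satisfied.
(iii) not (own property) — not met.
(a) = F OR F OR F = false.
(b) no prior violation — satisfied.
(1) = F AND T = false.
(2) supervisor present — not met.
Overall: F OR F → false.

No — unlawful.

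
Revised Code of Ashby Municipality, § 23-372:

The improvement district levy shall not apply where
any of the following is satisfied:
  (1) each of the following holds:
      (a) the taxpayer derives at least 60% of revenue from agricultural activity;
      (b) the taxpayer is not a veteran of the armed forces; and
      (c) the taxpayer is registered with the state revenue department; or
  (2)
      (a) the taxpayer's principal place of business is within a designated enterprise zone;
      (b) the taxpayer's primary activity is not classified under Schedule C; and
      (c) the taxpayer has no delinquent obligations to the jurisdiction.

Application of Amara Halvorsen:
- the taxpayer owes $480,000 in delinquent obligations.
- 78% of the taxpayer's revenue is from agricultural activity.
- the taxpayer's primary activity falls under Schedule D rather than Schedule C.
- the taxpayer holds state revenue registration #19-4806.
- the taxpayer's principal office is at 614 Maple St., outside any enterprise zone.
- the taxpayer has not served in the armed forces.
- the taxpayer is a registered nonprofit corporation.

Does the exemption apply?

Yes — exempt.

(a) ≥60% agricultural — holds.
(b) not (veteran) — satisfied.
(c) state-registered — satisfied.
So (1) is satisfied (T AND T AND T).
(a) in enterprise zone — not satisfied.
(b) not (Schedule C activity) — met.
(c) no delinquency — not satisfied.
So (2) is not satisfied (F AND T AND F).
Overall = T OR F = true.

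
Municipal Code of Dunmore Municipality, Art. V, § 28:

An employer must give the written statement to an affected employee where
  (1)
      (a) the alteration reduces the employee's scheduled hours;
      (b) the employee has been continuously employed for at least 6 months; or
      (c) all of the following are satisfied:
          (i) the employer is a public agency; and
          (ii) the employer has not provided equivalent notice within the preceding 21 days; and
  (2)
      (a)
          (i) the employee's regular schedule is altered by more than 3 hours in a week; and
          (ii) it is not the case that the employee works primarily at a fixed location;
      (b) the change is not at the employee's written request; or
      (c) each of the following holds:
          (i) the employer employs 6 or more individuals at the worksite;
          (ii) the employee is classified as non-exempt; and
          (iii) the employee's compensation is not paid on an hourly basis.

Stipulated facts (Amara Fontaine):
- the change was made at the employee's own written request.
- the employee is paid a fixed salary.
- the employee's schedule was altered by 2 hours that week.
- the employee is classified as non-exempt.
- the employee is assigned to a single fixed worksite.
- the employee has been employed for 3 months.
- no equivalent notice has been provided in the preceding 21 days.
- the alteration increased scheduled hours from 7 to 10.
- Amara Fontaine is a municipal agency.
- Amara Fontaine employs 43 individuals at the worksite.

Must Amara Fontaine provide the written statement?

Yes — required.

(a) hours reduced — not satisfied.
(b) tenure ≥ 6 mo. — not met.
(i) public agency — holds.
(ii) no recent notice — holds.
(c): T AND T → true.
(1) = F OR F OR T = true.
(i) schedule shift > 3h — fails.
(ii) not (fixed location) — not satisfied.
(a) = F AND F = false.
(b) not employee-requested — not satisfied.
(i) ≥ 6 at site — satisfied.
(ii) non-exempt — holds.
(iii) not (hourly-paid) — met.
(c) = T AND T AND T = true.
(2): F OR F OR T → true.
So Overall is satisfied (T AND T).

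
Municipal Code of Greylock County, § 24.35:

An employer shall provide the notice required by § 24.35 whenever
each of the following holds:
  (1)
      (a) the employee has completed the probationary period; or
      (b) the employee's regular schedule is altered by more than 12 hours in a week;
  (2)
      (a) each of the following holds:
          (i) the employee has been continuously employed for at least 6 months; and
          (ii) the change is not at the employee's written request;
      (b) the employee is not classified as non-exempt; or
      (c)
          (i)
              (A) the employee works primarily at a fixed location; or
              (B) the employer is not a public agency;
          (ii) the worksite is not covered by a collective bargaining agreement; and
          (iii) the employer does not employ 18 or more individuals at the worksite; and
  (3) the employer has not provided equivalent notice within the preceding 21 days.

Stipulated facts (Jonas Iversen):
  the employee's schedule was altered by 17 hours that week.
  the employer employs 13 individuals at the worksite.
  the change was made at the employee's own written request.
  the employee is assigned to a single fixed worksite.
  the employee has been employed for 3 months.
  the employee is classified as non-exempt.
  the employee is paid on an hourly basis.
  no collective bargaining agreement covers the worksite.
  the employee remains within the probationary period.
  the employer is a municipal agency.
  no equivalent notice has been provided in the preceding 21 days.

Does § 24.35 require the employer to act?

(a) past probation — not satisfied.
(b) schedule shift > 12h — holds.
(1): F OR T → true.
(i) tenure ≥ 6 mo. — not met.
(ii) not employee-requested — not met.
So (a) is not satisfied (F AND F).
(b) not (non-exempt) — not met.
(A) fixed location — satisfied.
(B) not (public agency) — fails.
(i) = T OR F = true.
(ii) no CBA — satisfied.
(iii) not (≥ 18 at site) — satisfied.
(c) = T AND T AND T = true.
So (2) is satisfied (F OR F OR T).
(3) no recent notice — met.
So Overall is satisfied (T AND T AND T).

Yes — required.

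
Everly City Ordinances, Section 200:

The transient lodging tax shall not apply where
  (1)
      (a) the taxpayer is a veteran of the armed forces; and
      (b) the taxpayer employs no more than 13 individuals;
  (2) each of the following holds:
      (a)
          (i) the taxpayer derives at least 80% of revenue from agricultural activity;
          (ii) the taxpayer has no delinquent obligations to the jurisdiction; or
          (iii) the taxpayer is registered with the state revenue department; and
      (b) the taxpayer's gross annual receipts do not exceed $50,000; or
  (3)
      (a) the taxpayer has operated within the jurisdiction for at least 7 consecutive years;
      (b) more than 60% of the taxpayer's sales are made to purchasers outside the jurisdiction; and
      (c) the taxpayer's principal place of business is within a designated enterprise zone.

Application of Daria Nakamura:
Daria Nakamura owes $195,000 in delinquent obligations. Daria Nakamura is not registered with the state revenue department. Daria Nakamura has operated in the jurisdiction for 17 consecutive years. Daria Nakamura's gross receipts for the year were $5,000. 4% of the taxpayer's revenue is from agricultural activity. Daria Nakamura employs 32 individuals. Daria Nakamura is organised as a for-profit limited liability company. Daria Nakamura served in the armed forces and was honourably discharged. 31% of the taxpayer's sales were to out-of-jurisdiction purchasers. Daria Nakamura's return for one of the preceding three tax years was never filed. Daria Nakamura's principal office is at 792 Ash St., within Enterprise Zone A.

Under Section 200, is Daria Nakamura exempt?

No — not exempt.

(a) veteran — satisfied.
(b) ≤ 13 employees — not met.
(1) = T AND F = false.
(i) ≥80% agricultural — not met.
(ii) no delinquency — not met.
(iii) state-registered — not met.
(a) = F OR F OR F = false.
(b) receipts ≤ $50,000 — holds.
(2): F AND T → false.
(a) ≥ 7 yrs in jurisdiction — holds.
(b) >60% out-of-jur. sales — not met.
(c) in enterprise zone — satisfied.
So (3) is not satisfied (T AND F AND T).
Overall = F OR F OR F = false.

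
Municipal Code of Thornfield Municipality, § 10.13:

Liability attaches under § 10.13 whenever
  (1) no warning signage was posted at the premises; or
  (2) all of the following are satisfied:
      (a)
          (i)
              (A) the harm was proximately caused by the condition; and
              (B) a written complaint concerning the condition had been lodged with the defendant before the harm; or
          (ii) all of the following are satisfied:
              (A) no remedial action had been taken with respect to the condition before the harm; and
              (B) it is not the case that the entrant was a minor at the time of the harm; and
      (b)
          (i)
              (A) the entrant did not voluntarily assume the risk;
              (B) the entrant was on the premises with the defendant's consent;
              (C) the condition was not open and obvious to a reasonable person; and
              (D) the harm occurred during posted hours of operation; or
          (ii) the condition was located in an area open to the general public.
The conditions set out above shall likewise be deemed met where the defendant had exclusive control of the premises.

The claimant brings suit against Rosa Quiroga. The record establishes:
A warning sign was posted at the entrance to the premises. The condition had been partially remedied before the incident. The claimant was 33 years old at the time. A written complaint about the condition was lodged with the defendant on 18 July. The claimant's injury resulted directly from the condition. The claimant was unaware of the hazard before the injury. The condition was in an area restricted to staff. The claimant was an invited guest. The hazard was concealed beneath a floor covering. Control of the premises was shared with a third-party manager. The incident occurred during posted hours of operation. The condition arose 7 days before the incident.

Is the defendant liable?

(1) no signage posted — fails.
(A) proximate cause — holds.
(B) complaint lodged — holds.
(i) = T AND T = true.
(A) no remedial action — not satisfied.
(B) not (entrant a minor) — satisfied.
(ii): F AND T → false.
So (a) is satisfied (T OR F).
(A) no assumed risk — satisfied.
(B) consent to enter — holds.
(C) not open/obvious — holds.
(D) during posted hours — met.
(i): T AND T AND T AND T → true.
(ii) public area — not met.
(b) = T OR F = true.
(2): T AND T → true.
Overall = F OR T = true.
Exception (exclusive control) — not satisfied.
Result: main true OR exception false → true.

Yes — liable.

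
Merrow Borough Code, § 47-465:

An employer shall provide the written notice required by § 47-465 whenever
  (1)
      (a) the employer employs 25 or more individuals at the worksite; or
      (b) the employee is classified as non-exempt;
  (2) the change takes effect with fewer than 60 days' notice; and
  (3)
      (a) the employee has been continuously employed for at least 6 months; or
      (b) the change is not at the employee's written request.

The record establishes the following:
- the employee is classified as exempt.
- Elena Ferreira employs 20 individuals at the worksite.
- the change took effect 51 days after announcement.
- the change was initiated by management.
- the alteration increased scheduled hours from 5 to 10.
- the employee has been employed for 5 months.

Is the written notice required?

No — not required.

(a) ≥ 25 at site — fails.
(b) non-exempt — not satisfied.
(1): F OR F → false.
(2) < 60 days' notice — met.
(a) tenure ≥ 6 mo. — not met.
(b) not employee-requested — satisfied.
(3) = F OR T = true.
Overall: F AND T AND T → false.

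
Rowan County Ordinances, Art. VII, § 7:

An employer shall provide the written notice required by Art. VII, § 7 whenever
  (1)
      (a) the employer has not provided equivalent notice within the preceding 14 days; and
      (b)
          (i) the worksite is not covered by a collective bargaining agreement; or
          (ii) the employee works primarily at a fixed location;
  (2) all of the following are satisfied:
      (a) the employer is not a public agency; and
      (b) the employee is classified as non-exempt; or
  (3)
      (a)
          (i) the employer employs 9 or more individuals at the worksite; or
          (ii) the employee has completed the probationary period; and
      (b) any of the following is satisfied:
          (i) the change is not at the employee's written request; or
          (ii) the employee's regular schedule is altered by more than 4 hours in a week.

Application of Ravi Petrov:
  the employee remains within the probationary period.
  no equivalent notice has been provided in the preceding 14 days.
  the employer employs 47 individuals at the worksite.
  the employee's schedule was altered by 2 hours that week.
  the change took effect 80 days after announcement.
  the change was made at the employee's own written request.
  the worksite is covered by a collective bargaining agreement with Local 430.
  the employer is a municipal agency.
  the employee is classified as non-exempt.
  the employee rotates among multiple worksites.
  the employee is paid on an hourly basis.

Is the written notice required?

(a) no recent notice — holds.
(i) no CBA — fails.
(ii) fixed location — fails.
So (b) is not satisfied (F OR F).
So (1) is not satisfied (T AND F).
(a) not (public agency) — fails.
(b) non-exempt — satisfied.
(2) = F AND T = false.
(i) ≥ 9 at site — holds.
(ii) past probation — not satisfied.
(a) = T OR F = true.
(i) not employee-requested — fails.
(ii) schedule shift > 4h — not satisfied.
(b) = F OR F = false.
(3) = T AND F = false.
Overall = F OR F OR F = false.

No — not required.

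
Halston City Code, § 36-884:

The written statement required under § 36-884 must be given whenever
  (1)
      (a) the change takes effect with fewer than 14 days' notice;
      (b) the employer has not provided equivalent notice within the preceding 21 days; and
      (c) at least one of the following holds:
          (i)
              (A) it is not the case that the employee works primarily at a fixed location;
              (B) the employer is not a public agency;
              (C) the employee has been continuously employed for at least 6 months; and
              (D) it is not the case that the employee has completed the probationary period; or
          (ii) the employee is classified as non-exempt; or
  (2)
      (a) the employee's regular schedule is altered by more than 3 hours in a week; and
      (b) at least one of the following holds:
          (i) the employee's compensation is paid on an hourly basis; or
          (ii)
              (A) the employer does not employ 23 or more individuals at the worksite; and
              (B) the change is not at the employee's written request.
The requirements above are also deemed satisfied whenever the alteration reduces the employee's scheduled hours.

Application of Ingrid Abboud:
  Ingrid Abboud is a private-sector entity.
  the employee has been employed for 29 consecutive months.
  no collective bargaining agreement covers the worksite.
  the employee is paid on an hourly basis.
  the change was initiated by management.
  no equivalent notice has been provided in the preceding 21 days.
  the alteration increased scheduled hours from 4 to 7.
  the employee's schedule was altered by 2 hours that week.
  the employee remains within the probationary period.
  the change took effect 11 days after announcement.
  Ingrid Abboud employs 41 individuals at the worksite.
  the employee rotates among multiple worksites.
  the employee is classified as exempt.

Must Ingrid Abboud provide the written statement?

Yes — required.

(a) < 14 days' notice — holds.
(b) no recent notice — holds.
(A) not (fixed location) — holds.
(B) not (public agency) — satisfied.
(C) tenure ≥ 6 mo. — holds.
(D) not (past probation) — holds.
So (i) is satisfied (T AND T AND T AND T).
(ii) non-exempt — not met.
(c) = T OR F = true.
(1) = T AND T AND T = true.
(a) schedule shift > 3h — not met.
(i) hourly-paid — satisfied.
(A) not (≥ 23 at site) — not satisfied.
(B) not employee-requested — holds.
(ii) = F AND T = false.
(b): T OR F → true.
(2) = F AND T = false.
So Overall is satisfied (T OR F).
Exception (hours reduced) — not satisfied.
Result: main true OR exception false → true.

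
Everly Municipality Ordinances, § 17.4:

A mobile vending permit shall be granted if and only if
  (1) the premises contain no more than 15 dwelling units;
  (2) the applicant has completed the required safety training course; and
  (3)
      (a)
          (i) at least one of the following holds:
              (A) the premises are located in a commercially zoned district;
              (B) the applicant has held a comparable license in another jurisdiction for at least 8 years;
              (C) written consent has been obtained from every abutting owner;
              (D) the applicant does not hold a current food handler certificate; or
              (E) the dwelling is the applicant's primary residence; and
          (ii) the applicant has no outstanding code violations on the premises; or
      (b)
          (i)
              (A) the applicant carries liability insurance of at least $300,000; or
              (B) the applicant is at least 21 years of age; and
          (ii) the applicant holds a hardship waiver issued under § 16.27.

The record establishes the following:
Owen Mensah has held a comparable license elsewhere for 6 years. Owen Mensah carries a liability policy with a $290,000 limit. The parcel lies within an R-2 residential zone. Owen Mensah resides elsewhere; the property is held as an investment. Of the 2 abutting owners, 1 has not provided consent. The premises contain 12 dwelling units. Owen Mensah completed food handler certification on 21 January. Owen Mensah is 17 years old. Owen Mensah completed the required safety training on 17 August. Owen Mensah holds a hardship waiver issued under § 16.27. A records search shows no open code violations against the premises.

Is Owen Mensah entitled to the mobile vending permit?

(1) ≤ 15 units — holds.
(2) safety training — satisfied.
(A) commercially zoned — not met.
(B) prior license ≥ 8 yr — not satisfied.
(C) all abutters consent — fails.
(D) not (food handler cert.) — fails.
(E) primary residence — not satisfied.
(i) = F OR F OR F OR F OR F = false.
(ii) no code violations — satisfied.
(a): F AND T → false.
(A) insurance ≥ $300,000 — fails.
(B) age ≥ 21 — not met.
(i) = F OR F = false.
(ii) hardship waiver — met.
So (b) is not satisfied (F AND T).
So (3) is not satisfied (F OR F).
So Overall is not satisfied (T AND T AND F).

No — denied.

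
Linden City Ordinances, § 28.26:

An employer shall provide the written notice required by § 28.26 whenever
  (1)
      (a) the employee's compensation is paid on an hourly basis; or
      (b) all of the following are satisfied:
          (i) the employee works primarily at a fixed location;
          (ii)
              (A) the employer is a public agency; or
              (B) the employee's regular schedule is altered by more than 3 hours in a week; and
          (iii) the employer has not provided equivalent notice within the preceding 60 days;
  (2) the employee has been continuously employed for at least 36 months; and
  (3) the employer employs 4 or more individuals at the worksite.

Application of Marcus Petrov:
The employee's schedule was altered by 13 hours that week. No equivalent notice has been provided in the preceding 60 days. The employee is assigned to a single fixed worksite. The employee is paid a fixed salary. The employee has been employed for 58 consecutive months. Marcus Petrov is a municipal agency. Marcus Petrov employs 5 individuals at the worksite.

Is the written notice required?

Yes — required.

(a) hourly-paid — not met.
(i) fixed location — met.
(A) public agency — holds.
(B) schedule shift > 3h — holds.
So (ii) is satisfied (T OR T).
(iii) no recent notice — met.
(b): T AND T AND T → true.
So (1) is satisfied (F OR T).
(2) tenure ≥ 36 mo. — met.
(3) ≥ 4 at site — holds.
So Overall is satisfied (T AND T AND T).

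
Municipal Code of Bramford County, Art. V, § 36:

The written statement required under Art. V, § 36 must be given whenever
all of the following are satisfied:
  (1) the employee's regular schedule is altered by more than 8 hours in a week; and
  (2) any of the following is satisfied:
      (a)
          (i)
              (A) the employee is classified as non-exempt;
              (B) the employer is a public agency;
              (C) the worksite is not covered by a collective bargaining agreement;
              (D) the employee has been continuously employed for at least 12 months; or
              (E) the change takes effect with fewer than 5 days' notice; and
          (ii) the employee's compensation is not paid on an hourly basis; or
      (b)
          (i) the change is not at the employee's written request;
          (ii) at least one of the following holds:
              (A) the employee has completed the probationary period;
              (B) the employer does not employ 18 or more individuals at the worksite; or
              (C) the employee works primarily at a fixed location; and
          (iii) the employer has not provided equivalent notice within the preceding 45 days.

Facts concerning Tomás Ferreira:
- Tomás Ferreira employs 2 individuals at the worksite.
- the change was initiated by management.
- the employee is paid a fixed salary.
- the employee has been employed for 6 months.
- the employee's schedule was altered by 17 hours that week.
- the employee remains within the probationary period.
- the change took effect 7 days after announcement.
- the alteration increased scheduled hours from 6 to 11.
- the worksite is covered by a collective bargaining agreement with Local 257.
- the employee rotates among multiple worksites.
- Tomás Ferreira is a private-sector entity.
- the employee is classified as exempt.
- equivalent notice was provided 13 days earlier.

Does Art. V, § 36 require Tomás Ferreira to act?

No — not required.

(1) schedule shift > 8h — satisfied.
(A) non-exempt — not satisfied.
(B) public agency — not met.
(C) no CBA — not met.
(D) tenure ≥ 12 mo. — not met.
(E) < 5 days' notice — fails.
So (i) is not satisfied (F OR F OR F OR F OR F).
(ii) not (hourly-paid) — met.
So (a) is not satisfied (F AND T).
(i) not employee-requested — met.
(A) past probation — not met.
(B) not (≥ 18 at site) — satisfied.
(C) fixed location — not satisfied.
So (ii) is satisfied (F OR T OR F).
(iii) no recent notice — fails.
(b) = T AND T AND F = false.
So (2) is not satisfied (F OR F).
So Overall is not satisfied (T AND F).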